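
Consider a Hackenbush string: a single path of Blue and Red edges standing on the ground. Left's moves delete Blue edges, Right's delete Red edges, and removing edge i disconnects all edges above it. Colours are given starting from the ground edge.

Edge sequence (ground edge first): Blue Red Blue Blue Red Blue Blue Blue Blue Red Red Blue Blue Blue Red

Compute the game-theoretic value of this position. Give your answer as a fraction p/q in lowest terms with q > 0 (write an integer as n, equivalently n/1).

Recurse on prefixes of the 15-edge string Blue Red Blue Blue Red Blue Blue Blue Blue Red Red Blue Blue Blue Red:
step 1: add Blue to get B; options L={ 0 } R={ · } gives 1
step 2: add Red to get BR; options L={ 0 } R={ 1 } gives 1/2
step 3: add Blue to get BRB; options L={ 0; 1/2 } R={ 1 } gives 3/4
step 4: add Blue to get BRBB; options L={ 0; 1/2; 3/4 } R={ 1 } gives 7/8
step 5: add Red to get BRBBR; options L={ 0; 1/2; 3/4 } R={ 7/8; 1 } gives 13/16
step 6: add Blue to get BRBBRB; options L={ 0; 1/2; 3/4; 13/16 } R={ 7/8; 1 } gives 27/32
step 7: add Blue to get BRBBRBB; options L={ 0; 1/2; 3/4; 13/16; 27/32 } R={ 7/8; 1 } gives 55/64
step 8: add Blue to get BRBBRBBB; options L={ 0; 1/2; 3/4; 13/16; 27/32; 55/64 } R={ 7/8; 1 } gives 111/128
step 9: add Blue to get BRBBRBBBB; options L={ 0; 1/2; 3/4; 13/16; 27/32; 55/64; 111/128 } R={ 7/8; 1 } gives 223/256
step 10: add Red to get BRBBRBBBBR; options L={ 0; 1/2; 3/4; 13/16; 27/32; 55/64; 111/128 } R={ 223/256; 7/8; 1 } gives 445/512
step 11: add Red to get BRBBRBBBBRR; options L={ 0; 1/2; 3/4; 13/16; 27/32; 55/64; 111/128 } R={ 445/512; 223/256; 7/8; 1 } gives 889/1024
step 12: add Blue to get BRBBRBBBBRRB; options L={ 0; 1/2; 3/4; 13/16; 27/32; 55/64; 111/128; 889/1024 } R={ 445/512; 223/256; 7/8; 1 } gives 1779/2048
step 13: add Blue to get BRBBRBBBBRRBB; options L={ 0; 1/2; 3/4; 13/16; 27/32; 55/64; 111/128; 889/1024; 1779/2048 } R={ 445/512; 223/256; 7/8; 1 } gives 3559/4096
step 14: add Blue to get BRBBRBBBBRRBBB; options L={ 0; 1/2; 3/4; 13/16; 27/32; 55/64; 111/128; 889/1024; 1779/2048; 3559/4096 } R={ 445/512; 223/256; 7/8; 1 } gives 7119/8192
step 15: add Red to get BRBBRBBBBRRBBBR; options L={ 0; 1/2; 3/4; 13/16; 27/32; 55/64; 111/128; 889/1024; 1779/2048; 3559/4096 } R={ 7119/8192; 445/512; 223/256; 7/8; 1 } gives 14237/16384

14237/16384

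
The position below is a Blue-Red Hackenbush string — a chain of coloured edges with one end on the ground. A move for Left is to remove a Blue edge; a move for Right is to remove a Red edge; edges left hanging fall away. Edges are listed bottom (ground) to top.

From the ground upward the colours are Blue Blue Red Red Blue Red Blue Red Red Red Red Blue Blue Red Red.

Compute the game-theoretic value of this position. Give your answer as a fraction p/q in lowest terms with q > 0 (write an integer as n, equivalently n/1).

Prefix values for Blue Blue Red Red Blue Red Blue Red Red Red Red Blue Blue Red Red via {L|R} + simplicity:
val(B) = { 0 | none } -> 1
val(BB) = { 0 1 | none } -> 2
val(BBR) = { 0 1 | 2 } -> 3/2
val(BBRR) = { 0 1 | 3/2 2 } -> 5/4
val(BBRRB) = { 0 1 5/4 | 3/2 2 } -> 11/8
val(BBRRBR) = { 0 1 5/4 | 11/8 3/2 2 } -> 21/16
val(BBRRBRB) = { 0 1 5/4 21/16 | 11/8 3/2 2 } -> 43/32
val(BBRRBRBR) = { 0 1 5/4 21/16 | 43/32 11/8 3/2 2 } -> 85/64
val(BBRRBRBRR) = { 0 1 5/4 21/16 | 85/64 43/32 11/8 3/2 2 } -> 169/128
val(BBRRBRBRRR) = { 0 1 5/4 21/16 | 169/128 85/64 43/32 11/8 3/2 2 } -> 337/256
val(BBRRBRBRRRR) = { 0 1 5/4 21/16 | 337/256 169/128 85/64 43/32 11/8 3/2 2 } -> 673/512
val(BBRRBRBRRRRB) = { 0 1 5/4 21/16 673/512 | 337/256 169/128 85/64 43/32 11/8 3/2 2 } -> 1347/1024
val(BBRRBRBRRRRBB) = { 0 1 5/4 21/16 673/512 1347/1024 | 337/256 169/128 85/64 43/32 11/8 3/2 2 } -> 2695/2048
val(BBRRBRBRRRRBBR) = { 0 1 5/4 21/16 673/512 1347/1024 | 2695/2048 337/256 169/128 85/64 43/32 11/8 3/2 2 } -> 5389/4096
val(BBRRBRBRRRRBBRR) = { 0 1 5/4 21/16 673/512 1347/1024 | 5389/4096 2695/2048 337/256 169/128 85/64 43/32 11/8 3/2 2 } -> 10777/8192

10777/8192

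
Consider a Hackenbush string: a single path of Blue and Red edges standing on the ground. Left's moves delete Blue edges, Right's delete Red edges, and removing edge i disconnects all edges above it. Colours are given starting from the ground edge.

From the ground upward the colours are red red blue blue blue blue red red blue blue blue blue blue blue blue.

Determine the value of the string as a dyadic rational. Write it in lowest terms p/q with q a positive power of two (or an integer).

Recurse on prefixes of the 15-edge string red red blue blue blue blue red red blue blue blue blue blue blue blue:
val_1 [r]  L=[—]  R=[0]  so -1
val_2 [rr]  L=[—]  R=[-1,0]  so -2
val_3 [rrb]  L=[-2]  R=[-1,0]  so -3/2
val_4 [rrbb]  L=[-2,-3/2]  R=[-1,0]  so -5/4
val_5 [rrbbb]  L=[-2,-3/2,-5/4]  R=[-1,0]  so -9/8
val_6 [rrbbbb]  L=[-2,-3/2,-5/4,-9/8]  R=[-1,0]  so -17/16
val_7 [rrbbbbr]  L=[-2,-3/2,-5/4,-9/8]  R=[-17/16,-1,0]  so -35/32
val_8 [rrbbbbrr]  L=[-2,-3/2,-5/4,-9/8]  R=[-35/32,-17/16,-1,0]  so -71/64
val_9 [rrbbbbrrb]  L=[-2,-3/2,-5/4,-9/8,-71/64]  R=[-35/32,-17/16,-1,0]  so -141/128
val_10 [rrbbbbrrbb]  L=[-2,-3/2,-5/4,-9/8,-71/64,-141/128]  R=[-35/32,-17/16,-1,0]  so -281/256
val_11 [rrbbbbrrbbb]  L=[-2,-3/2,-5/4,-9/8,-71/64,-141/128,-281/256]  R=[-35/32,-17/16,-1,0]  so -561/512
val_12 [rrbbbbrrbbbb]  L=[-2,-3/2,-5/4,-9/8,-71/64,-141/128,-281/256,-561/512]  R=[-35/32,-17/16,-1,0]  so -1121/1024
val_13 [rrbbbbrrbbbbb]  L=[-2,-3/2,-5/4,-9/8,-71/64,-141/128,-281/256,-561/512,-1121/1024]  R=[-35/32,-17/16,-1,0]  so -2241/2048
val_14 [rrbbbbrrbbbbbb]  L=[-2,-3/2,-5/4,-9/8,-71/64,-141/128,-281/256,-561/512,-1121/1024,-2241/2048]  R=[-35/32,-17/16,-1,0]  so -4481/4096
val_15 [rrbbbbrrbbbbbbb]  L=[-2,-3/2,-5/4,-9/8,-71/64,-141/128,-281/256,-561/512,-1121/1024,-2241/2048,-4481/4096]  R=[-35/32,-17/16,-1,0]  so -8961/8192

-8961/8192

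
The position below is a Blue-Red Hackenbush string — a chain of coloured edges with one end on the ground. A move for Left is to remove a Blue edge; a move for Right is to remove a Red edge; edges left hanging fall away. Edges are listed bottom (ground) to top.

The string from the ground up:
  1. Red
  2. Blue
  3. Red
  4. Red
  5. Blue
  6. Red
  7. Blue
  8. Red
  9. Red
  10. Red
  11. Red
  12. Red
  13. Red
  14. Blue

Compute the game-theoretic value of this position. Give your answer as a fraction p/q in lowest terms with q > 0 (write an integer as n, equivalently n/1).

Recurse on prefixes of the 14-edge string Red Blue Red Red Blue Red Blue Red Red Red Red Red Red Blue:
v(R) = { ∅ | 0 } so -1
v(RB) = { -1 | 0 } so -1/2
v(RBR) = { -1 | -1/2,0 } so -3/4
v(RBRR) = { -1 | -3/4,-1/2,0 } so -7/8
v(RBRRB) = { -1,-7/8 | -3/4,-1/2,0 } so -13/16
v(RBRRBR) = { -1,-7/8 | -13/16,-3/4,-1/2,0 } so -27/32
v(RBRRBRB) = { -1,-7/8,-27/32 | -13/16,-3/4,-1/2,0 } so -53/64
v(RBRRBRBR) = { -1,-7/8,-27/32 | -53/64,-13/16,-3/4,-1/2,0 } so -107/128
v(RBRRBRBRR) = { -1,-7/8,-27/32 | -107/128,-53/64,-13/16,-3/4,-1/2,0 } so -215/256
v(RBRRBRBRRR) = { -1,-7/8,-27/32 | -215/256,-107/128,-53/64,-13/16,-3/4,-1/2,0 } so -431/512
v(RBRRBRBRRRR) = { -1,-7/8,-27/32 | -431/512,-215/256,-107/128,-53/64,-13/16,-3/4,-1/2,0 } so -863/1024
v(RBRRBRBRRRRR) = { -1,-7/8,-27/32 | -863/1024,-431/512,-215/256,-107/128,-53/64,-13/16,-3/4,-1/2,0 } so -1727/2048
v(RBRRBRBRRRRRR) = { -1,-7/8,-27/32 | -1727/2048,-863/1024,-431/512,-215/256,-107/128,-53/64,-13/16,-3/4,-1/2,0 } so -3455/4096
v(RBRRBRBRRRRRRB) = { -1,-7/8,-27/32,-3455/4096 | -1727/2048,-863/1024,-431/512,-215/256,-107/128,-53/64,-13/16,-3/4,-1/2,0 } so -6909/8192

-6909/8192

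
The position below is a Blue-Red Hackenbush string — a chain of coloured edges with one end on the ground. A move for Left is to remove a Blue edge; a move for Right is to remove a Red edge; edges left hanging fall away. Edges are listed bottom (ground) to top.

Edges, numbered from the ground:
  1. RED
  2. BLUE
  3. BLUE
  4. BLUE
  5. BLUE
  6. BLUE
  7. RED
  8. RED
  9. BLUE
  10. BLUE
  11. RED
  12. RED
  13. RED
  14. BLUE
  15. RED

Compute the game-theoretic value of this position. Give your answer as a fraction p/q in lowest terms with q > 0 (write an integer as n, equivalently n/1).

G(R) = { — | 0 } ⇒ -1
G(RB) = { -1 | 0 } ⇒ -1/2
G(RBB) = { -1,-1/2 | 0 } ⇒ -1/4
G(RBBB) = { -1,-1/2,-1/4 | 0 } ⇒ -1/8
G(RBBBB) = { -1,-1/2,-1/4,-1/8 | 0 } ⇒ -1/16
G(RBBBBB) = { -1,-1/2,-1/4,-1/8,-1/16 | 0 } ⇒ -1/32
G(RBBBBBR) = { -1,-1/2,-1/4,-1/8,-1/16 | -1/32,0 } ⇒ -3/64
G(RBBBBBRR) = { -1,-1/2,-1/4,-1/8,-1/16 | -3/64,-1/32,0 } ⇒ -7/128
G(RBBBBBRRB) = { -1,-1/2,-1/4,-1/8,-1/16,-7/128 | -3/64,-1/32,0 } ⇒ -13/256
G(RBBBBBRRBB) = { -1,-1/2,-1/4,-1/8,-1/16,-7/128,-13/256 | -3/64,-1/32,0 } ⇒ -25/512
G(RBBBBBRRBBR) = { -1,-1/2,-1/4,-1/8,-1/16,-7/128,-13/256 | -25/512,-3/64,-1/32,0 } ⇒ -51/1024
G(RBBBBBRRBBRR) = { -1,-1/2,-1/4,-1/8,-1/16,-7/128,-13/256 | -51/1024,-25/512,-3/64,-1/32,0 } ⇒ -103/2048
G(RBBBBBRRBBRRR) = { -1,-1/2,-1/4,-1/8,-1/16,-7/128,-13/256 | -103/2048,-51/1024,-25/512,-3/64,-1/32,0 } ⇒ -207/4096
G(RBBBBBRRBBRRRB) = { -1,-1/2,-1/4,-1/8,-1/16,-7/128,-13/256,-207/4096 | -103/2048,-51/1024,-25/512,-3/64,-1/32,0 } ⇒ -413/8192
G(RBBBBBRRBBRRRBR) = { -1,-1/2,-1/4,-1/8,-1/16,-7/128,-13/256,-207/4096 | -413/8192,-103/2048,-51/1024,-25/512,-3/64,-1/32,0 } ⇒ -827/16384

-827/16384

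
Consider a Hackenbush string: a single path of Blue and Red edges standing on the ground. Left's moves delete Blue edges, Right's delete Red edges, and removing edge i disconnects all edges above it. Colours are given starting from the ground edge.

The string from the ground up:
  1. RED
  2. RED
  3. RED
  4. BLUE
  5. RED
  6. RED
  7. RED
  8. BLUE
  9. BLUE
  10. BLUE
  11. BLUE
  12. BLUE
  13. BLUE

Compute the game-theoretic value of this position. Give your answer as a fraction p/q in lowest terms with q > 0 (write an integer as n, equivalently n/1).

-2945/1024

1 of 13 · R · max L −∞ · min R 0 — -1
2 of 13 · RR · max L −∞ · min R -1 — -2
3 of 13 · RRR · max L −∞ · min R -2 — -3
4 of 13 · RRRB · max L -3 · min R -2 — -5/2
5 of 13 · RRRBR · max L -3 · min R -5/2 — -11/4
6 of 13 · RRRBRR · max L -3 · min R -11/4 — -23/8
7 of 13 · RRRBRRR · max L -3 · min R -23/8 — -47/16
8 of 13 · RRRBRRRB · max L -47/16 · min R -23/8 — -93/32
9 of 13 · RRRBRRRBB · max L -93/32 · min R -23/8 — -185/64
10 of 13 · RRRBRRRBBB · max L -185/64 · min R -23/8 — -369/128
11 of 13 · RRRBRRRBBBB · max L -369/128 · min R -23/8 — -737/256
12 of 13 · RRRBRRRBBBBB · max L -737/256 · min R -23/8 — -1473/512
13 of 13 · RRRBRRRBBBBBB · max L -1473/512 · min R -23/8 — -2945/1024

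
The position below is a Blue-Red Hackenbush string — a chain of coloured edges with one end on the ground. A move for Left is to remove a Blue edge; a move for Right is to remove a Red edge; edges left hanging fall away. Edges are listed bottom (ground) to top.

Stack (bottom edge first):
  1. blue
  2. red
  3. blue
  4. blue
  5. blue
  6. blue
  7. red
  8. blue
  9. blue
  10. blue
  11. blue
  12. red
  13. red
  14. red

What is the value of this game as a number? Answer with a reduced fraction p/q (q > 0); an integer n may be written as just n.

7921/8192

step 1: add blue to get b; options L={ 0 } R={ — } => 1
step 2: add red to get br; options L={ 0 } R={ 1 } => 1/2
step 3: add blue to get brb; options L={ 0; 1/2 } R={ 1 } => 3/4
step 4: add blue to get brbb; options L={ 0; 1/2; 3/4 } R={ 1 } => 7/8
step 5: add blue to get brbbb; options L={ 0; 1/2; 3/4; 7/8 } R={ 1 } => 15/16
step 6: add blue to get brbbbb; options L={ 0; 1/2; 3/4; 7/8; 15/16 } R={ 1 } => 31/32
step 7: add red to get brbbbbr; options L={ 0; 1/2; 3/4; 7/8; 15/16 } R={ 31/32; 1 } => 61/64
step 8: add blue to get brbbbbrb; options L={ 0; 1/2; 3/4; 7/8; 15/16; 61/64 } R={ 31/32; 1 } => 123/128
step 9: add blue to get brbbbbrbb; options L={ 0; 1/2; 3/4; 7/8; 15/16; 61/64; 123/128 } R={ 31/32; 1 } => 247/256
step 10: add blue to get brbbbbrbbb; options L={ 0; 1/2; 3/4; 7/8; 15/16; 61/64; 123/128; 247/256 } R={ 31/32; 1 } => 495/512
step 11: add blue to get brbbbbrbbbb; options L={ 0; 1/2; 3/4; 7/8; 15/16; 61/64; 123/128; 247/256; 495/512 } R={ 31/32; 1 } => 991/1024
step 12: add red to get brbbbbrbbbbr; options L={ 0; 1/2; 3/4; 7/8; 15/16; 61/64; 123/128; 247/256; 495/512 } R={ 991/1024; 31/32; 1 } => 1981/2048
step 13: add red to get brbbbbrbbbbrr; options L={ 0; 1/2; 3/4; 7/8; 15/16; 61/64; 123/128; 247/256; 495/512 } R={ 1981/2048; 991/1024; 31/32; 1 } => 3961/4096
step 14: add red to get brbbbbrbbbbrrr; options L={ 0; 1/2; 3/4; 7/8; 15/16; 61/64; 123/128; 247/256; 495/512 } R={ 3961/4096; 1981/2048; 991/1024; 31/32; 1 } => 7921/8192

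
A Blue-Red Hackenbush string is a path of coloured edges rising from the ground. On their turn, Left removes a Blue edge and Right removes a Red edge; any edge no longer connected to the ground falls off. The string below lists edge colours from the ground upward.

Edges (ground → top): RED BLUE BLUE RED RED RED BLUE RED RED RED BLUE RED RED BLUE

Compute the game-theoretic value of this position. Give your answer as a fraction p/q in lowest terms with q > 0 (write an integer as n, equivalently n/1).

g_1 [R]  L=[∅]  R=[0]  = -1
g_2 [RB]  L=[-1]  R=[0]  = -1/2
g_3 [RBB]  L=[-1; -1/2]  R=[0]  = -1/4
g_4 [RBBR]  L=[-1; -1/2]  R=[-1/4; 0]  = -3/8
g_5 [RBBRR]  L=[-1; -1/2]  R=[-3/8; -1/4; 0]  = -7/16
g_6 [RBBRRR]  L=[-1; -1/2]  R=[-7/16; -3/8; -1/4; 0]  = -15/32
g_7 [RBBRRRB]  L=[-1; -1/2; -15/32]  R=[-7/16; -3/8; -1/4; 0]  = -29/64
g_8 [RBBRRRBR]  L=[-1; -1/2; -15/32]  R=[-29/64; -7/16; -3/8; -1/4; 0]  = -59/128
g_9 [RBBRRRBRR]  L=[-1; -1/2; -15/32]  R=[-59/128; -29/64; -7/16; -3/8; -1/4; 0]  = -119/256
g_10 [RBBRRRBRRR]  L=[-1; -1/2; -15/32]  R=[-119/256; -59/128; -29/64; -7/16; -3/8; -1/4; 0]  = -239/512
g_11 [RBBRRRBRRRB]  L=[-1; -1/2; -15/32; -239/512]  R=[-119/256; -59/128; -29/64; -7/16; -3/8; -1/4; 0]  = -477/1024
g_12 [RBBRRRBRRRBR]  L=[-1; -1/2; -15/32; -239/512]  R=[-477/1024; -119/256; -59/128; -29/64; -7/16; -3/8; -1/4; 0]  = -955/2048
g_13 [RBBRRRBRRRBRR]  L=[-1; -1/2; -15/32; -239/512]  R=[-955/2048; -477/1024; -119/256; -59/128; -29/64; -7/16; -3/8; -1/4; 0]  = -1911/4096
g_14 [RBBRRRBRRRBRRB]  L=[-1; -1/2; -15/32; -239/512; -1911/4096]  R=[-955/2048; -477/1024; -119/256; -59/128; -29/64; -7/16; -3/8; -1/4; 0]  = -3821/8192

-3821/8192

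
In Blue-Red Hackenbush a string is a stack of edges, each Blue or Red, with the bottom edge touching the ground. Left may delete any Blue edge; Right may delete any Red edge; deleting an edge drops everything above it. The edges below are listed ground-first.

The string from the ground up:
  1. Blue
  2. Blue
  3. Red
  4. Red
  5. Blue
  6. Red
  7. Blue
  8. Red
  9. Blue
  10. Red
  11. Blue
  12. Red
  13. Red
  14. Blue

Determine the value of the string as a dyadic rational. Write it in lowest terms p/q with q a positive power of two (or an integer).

Prefix values for Blue Blue Red Red Blue Red Blue Red Blue Red Blue Red Red Blue via {L|R} + simplicity:
step 1: add Blue to get B; options L={ 0 } R={ ∅ } ⇒ 1
step 2: add Blue to get BB; options L={ 0; 1 } R={ ∅ } ⇒ 2
step 3: add Red to get BBR; options L={ 0; 1 } R={ 2 } ⇒ 3/2
step 4: add Red to get BBRR; options L={ 0; 1 } R={ 3/2; 2 } ⇒ 5/4
step 5: add Blue to get BBRRB; options L={ 0; 1; 5/4 } R={ 3/2; 2 } ⇒ 11/8
step 6: add Red to get BBRRBR; options L={ 0; 1; 5/4 } R={ 11/8; 3/2; 2 } ⇒ 21/16
step 7: add Blue to get BBRRBRB; options L={ 0; 1; 5/4; 21/16 } R={ 11/8; 3/2; 2 } ⇒ 43/32
step 8: add Red to get BBRRBRBR; options L={ 0; 1; 5/4; 21/16 } R={ 43/32; 11/8; 3/2; 2 } ⇒ 85/64
step 9: add Blue to get BBRRBRBRB; options L={ 0; 1; 5/4; 21/16; 85/64 } R={ 43/32; 11/8; 3/2; 2 } ⇒ 171/128
step 10: add Red to get BBRRBRBRBR; options L={ 0; 1; 5/4; 21/16; 85/64 } R={ 171/128; 43/32; 11/8; 3/2; 2 } ⇒ 341/256
step 11: add Blue to get BBRRBRBRBRB; options L={ 0; 1; 5/4; 21/16; 85/64; 341/256 } R={ 171/128; 43/32; 11/8; 3/2; 2 } ⇒ 683/512
step 12: add Red to get BBRRBRBRBRBR; options L={ 0; 1; 5/4; 21/16; 85/64; 341/256 } R={ 683/512; 171/128; 43/32; 11/8; 3/2; 2 } ⇒ 1365/1024
step 13: add Red to get BBRRBRBRBRBRR; options L={ 0; 1; 5/4; 21/16; 85/64; 341/256 } R={ 1365/1024; 683/512; 171/128; 43/32; 11/8; 3/2; 2 } ⇒ 2729/2048
step 14: add Blue to get BBRRBRBRBRBRRB; options L={ 0; 1; 5/4; 21/16; 85/64; 341/256; 2729/2048 } R={ 1365/1024; 683/512; 171/128; 43/32; 11/8; 3/2; 2 } ⇒ 5459/4096

5459/4096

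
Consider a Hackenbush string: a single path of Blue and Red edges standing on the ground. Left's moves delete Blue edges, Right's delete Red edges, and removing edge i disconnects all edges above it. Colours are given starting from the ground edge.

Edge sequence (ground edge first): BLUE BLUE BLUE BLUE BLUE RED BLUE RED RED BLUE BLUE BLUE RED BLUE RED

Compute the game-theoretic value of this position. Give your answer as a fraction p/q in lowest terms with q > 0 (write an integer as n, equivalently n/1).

step 1: add BLUE to get B; options L={ 0 } R={ ∅ } — 1
step 2: add BLUE to get BB; options L={ 0 1 } R={ ∅ } — 2
step 3: add BLUE to get BBB; options L={ 0 1 2 } R={ ∅ } — 3
step 4: add BLUE to get BBBB; options L={ 0 1 2 3 } R={ ∅ } — 4
step 5: add BLUE to get BBBBB; options L={ 0 1 2 3 4 } R={ ∅ } — 5
step 6: add RED to get BBBBBR; options L={ 0 1 2 3 4 } R={ 5 } — 9/2
step 7: add BLUE to get BBBBBRB; options L={ 0 1 2 3 4 9/2 } R={ 5 } — 19/4
step 8: add RED to get BBBBBRBR; options L={ 0 1 2 3 4 9/2 } R={ 19/4 5 } — 37/8
step 9: add RED to get BBBBBRBRR; options L={ 0 1 2 3 4 9/2 } R={ 37/8 19/4 5 } — 73/16
step 10: add BLUE to get BBBBBRBRRB; options L={ 0 1 2 3 4 9/2 73/16 } R={ 37/8 19/4 5 } — 147/32
step 11: add BLUE to get BBBBBRBRRBB; options L={ 0 1 2 3 4 9/2 73/16 147/32 } R={ 37/8 19/4 5 } — 295/64
step 12: add BLUE to get BBBBBRBRRBBB; options L={ 0 1 2 3 4 9/2 73/16 147/32 295/64 } R={ 37/8 19/4 5 } — 591/128
step 13: add RED to get BBBBBRBRRBBBR; options L={ 0 1 2 3 4 9/2 73/16 147/32 295/64 } R={ 591/128 37/8 19/4 5 } — 1181/256
step 14: add BLUE to get BBBBBRBRRBBBRB; options L={ 0 1 2 3 4 9/2 73/16 147/32 295/64 1181/256 } R={ 591/128 37/8 19/4 5 } — 2363/512
step 15: add RED to get BBBBBRBRRBBBRBR; options L={ 0 1 2 3 4 9/2 73/16 147/32 295/64 1181/256 } R={ 2363/512 591/128 37/8 19/4 5 } — 4725/1024

4725/1024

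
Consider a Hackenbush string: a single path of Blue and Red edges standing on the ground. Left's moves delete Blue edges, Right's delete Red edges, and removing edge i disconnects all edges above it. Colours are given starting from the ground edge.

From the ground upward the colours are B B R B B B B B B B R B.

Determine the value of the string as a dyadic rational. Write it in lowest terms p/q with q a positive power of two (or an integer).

step 1: add B to get B; options L={ 0 } R={ (no moves) } — 1
step 2: add B to get BB; options L={ 0, 1 } R={ (no moves) } — 2
step 3: add R to get BBR; options L={ 0, 1 } R={ 2 } — 3/2
step 4: add B to get BBRB; options L={ 0, 1, 3/2 } R={ 2 } — 7/4
step 5: add B to get BBRBB; options L={ 0, 1, 3/2, 7/4 } R={ 2 } — 15/8
step 6: add B to get BBRBBB; options L={ 0, 1, 3/2, 7/4, 15/8 } R={ 2 } — 31/16
step 7: add B to get BBRBBBB; options L={ 0, 1, 3/2, 7/4, 15/8, 31/16 } R={ 2 } — 63/32
step 8: add B to get BBRBBBBB; options L={ 0, 1, 3/2, 7/4, 15/8, 31/16, 63/32 } R={ 2 } — 127/64
step 9: add B to get BBRBBBBBB; options L={ 0, 1, 3/2, 7/4, 15/8, 31/16, 63/32, 127/64 } R={ 2 } — 255/128
step 10: add B to get BBRBBBBBBB; options L={ 0, 1, 3/2, 7/4, 15/8, 31/16, 63/32, 127/64, 255/128 } R={ 2 } — 511/256
step 11: add R to get BBRBBBBBBBR; options L={ 0, 1, 3/2, 7/4, 15/8, 31/16, 63/32, 127/64, 255/128 } R={ 511/256, 2 } — 1021/512
step 12: add B to get BBRBBBBBBBRB; options L={ 0, 1, 3/2, 7/4, 15/8, 31/16, 63/32, 127/64, 255/128, 1021/512 } R={ 511/256, 2 } — 2043/1024

2043/1024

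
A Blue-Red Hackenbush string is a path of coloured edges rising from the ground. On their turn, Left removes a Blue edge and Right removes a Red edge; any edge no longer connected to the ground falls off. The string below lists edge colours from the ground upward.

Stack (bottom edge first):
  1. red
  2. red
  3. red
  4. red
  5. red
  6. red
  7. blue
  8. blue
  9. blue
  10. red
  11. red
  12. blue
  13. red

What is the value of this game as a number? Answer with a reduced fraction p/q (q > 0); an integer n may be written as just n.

edge 1 of 13 (red): { ∅ | 0 } so -1
edge 2 of 13 (red): { ∅ | -1,0 } so -2
edge 3 of 13 (red): { ∅ | -2,-1,0 } so -3
edge 4 of 13 (red): { ∅ | -3,-2,-1,0 } so -4
edge 5 of 13 (red): { ∅ | -4,-3,-2,-1,0 } so -5
edge 6 of 13 (red): { ∅ | -5,-4,-3,-2,-1,0 } so -6
edge 7 of 13 (blue): { -6 | -5,-4,-3,-2,-1,0 } so -11/2
edge 8 of 13 (blue): { -6,-11/2 | -5,-4,-3,-2,-1,0 } so -21/4
edge 9 of 13 (blue): { -6,-11/2,-21/4 | -5,-4,-3,-2,-1,0 } so -41/8
edge 10 of 13 (red): { -6,-11/2,-21/4 | -41/8,-5,-4,-3,-2,-1,0 } so -83/16
edge 11 of 13 (red): { -6,-11/2,-21/4 | -83/16,-41/8,-5,-4,-3,-2,-1,0 } so -167/32
edge 12 of 13 (blue): { -6,-11/2,-21/4,-167/32 | -83/16,-41/8,-5,-4,-3,-2,-1,0 } so -333/64
edge 13 of 13 (red): { -6,-11/2,-21/4,-167/32 | -333/64,-83/16,-41/8,-5,-4,-3,-2,-1,0 } so -667/128

-667/128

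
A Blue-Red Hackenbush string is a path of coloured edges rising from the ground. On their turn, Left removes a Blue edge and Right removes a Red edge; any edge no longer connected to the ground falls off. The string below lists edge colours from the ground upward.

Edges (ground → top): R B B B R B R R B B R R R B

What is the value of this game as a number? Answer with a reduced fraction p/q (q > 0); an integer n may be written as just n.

-1437/8192

Prefix values for R B B B R B R R B B R R R B via {L|R} + simplicity:
G(R) = { — | 0 } -> -1
G(RB) = { -1 | 0 } -> -1/2
G(RBB) = { -1; -1/2 | 0 } -> -1/4
G(RBBB) = { -1; -1/2; -1/4 | 0 } -> -1/8
G(RBBBR) = { -1; -1/2; -1/4 | -1/8; 0 } -> -3/16
G(RBBBRB) = { -1; -1/2; -1/4; -3/16 | -1/8; 0 } -> -5/32
G(RBBBRBR) = { -1; -1/2; -1/4; -3/16 | -5/32; -1/8; 0 } -> -11/64
G(RBBBRBRR) = { -1; -1/2; -1/4; -3/16 | -11/64; -5/32; -1/8; 0 } -> -23/128
G(RBBBRBRRB) = { -1; -1/2; -1/4; -3/16; -23/128 | -11/64; -5/32; -1/8; 0 } -> -45/256
G(RBBBRBRRBB) = { -1; -1/2; -1/4; -3/16; -23/128; -45/256 | -11/64; -5/32; -1/8; 0 } -> -89/512
G(RBBBRBRRBBR) = { -1; -1/2; -1/4; -3/16; -23/128; -45/256 | -89/512; -11/64; -5/32; -1/8; 0 } -> -179/1024
G(RBBBRBRRBBRR) = { -1; -1/2; -1/4; -3/16; -23/128; -45/256 | -179/1024; -89/512; -11/64; -5/32; -1/8; 0 } -> -359/2048
G(RBBBRBRRBBRRR) = { -1; -1/2; -1/4; -3/16; -23/128; -45/256 | -359/2048; -179/1024; -89/512; -11/64; -5/32; -1/8; 0 } -> -719/4096
G(RBBBRBRRBBRRRB) = { -1; -1/2; -1/4; -3/16; -23/128; -45/256; -719/4096 | -359/2048; -179/1024; -89/512; -11/64; -5/32; -1/8; 0 } -> -1437/8192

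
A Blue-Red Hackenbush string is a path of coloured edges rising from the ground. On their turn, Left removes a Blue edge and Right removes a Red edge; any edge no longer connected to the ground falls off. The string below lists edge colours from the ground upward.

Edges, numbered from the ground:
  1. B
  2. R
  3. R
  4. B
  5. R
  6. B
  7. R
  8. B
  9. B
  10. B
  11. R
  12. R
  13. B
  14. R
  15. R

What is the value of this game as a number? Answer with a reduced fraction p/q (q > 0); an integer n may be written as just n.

edge 1 of 15 (B): { 0 |  } ⇒ 1
edge 2 of 15 (R): { 0 | 1 } ⇒ 1/2
edge 3 of 15 (R): { 0 | 1/2,1 } ⇒ 1/4
edge 4 of 15 (B): { 0,1/4 | 1/2,1 } ⇒ 3/8
edge 5 of 15 (R): { 0,1/4 | 3/8,1/2,1 } ⇒ 5/16
edge 6 of 15 (B): { 0,1/4,5/16 | 3/8,1/2,1 } ⇒ 11/32
edge 7 of 15 (R): { 0,1/4,5/16 | 11/32,3/8,1/2,1 } ⇒ 21/64
edge 8 of 15 (B): { 0,1/4,5/16,21/64 | 11/32,3/8,1/2,1 } ⇒ 43/128
edge 9 of 15 (B): { 0,1/4,5/16,21/64,43/128 | 11/32,3/8,1/2,1 } ⇒ 87/256
edge 10 of 15 (B): { 0,1/4,5/16,21/64,43/128,87/256 | 11/32,3/8,1/2,1 } ⇒ 175/512
edge 11 of 15 (R): { 0,1/4,5/16,21/64,43/128,87/256 | 175/512,11/32,3/8,1/2,1 } ⇒ 349/1024
edge 12 of 15 (R): { 0,1/4,5/16,21/64,43/128,87/256 | 349/1024,175/512,11/32,3/8,1/2,1 } ⇒ 697/2048
edge 13 of 15 (B): { 0,1/4,5/16,21/64,43/128,87/256,697/2048 | 349/1024,175/512,11/32,3/8,1/2,1 } ⇒ 1395/4096
edge 14 of 15 (R): { 0,1/4,5/16,21/64,43/128,87/256,697/2048 | 1395/4096,349/1024,175/512,11/32,3/8,1/2,1 } ⇒ 2789/8192
edge 15 of 15 (R): { 0,1/4,5/16,21/64,43/128,87/256,697/2048 | 2789/8192,1395/4096,349/1024,175/512,11/32,3/8,1/2,1 } ⇒ 5577/16384

5577/16384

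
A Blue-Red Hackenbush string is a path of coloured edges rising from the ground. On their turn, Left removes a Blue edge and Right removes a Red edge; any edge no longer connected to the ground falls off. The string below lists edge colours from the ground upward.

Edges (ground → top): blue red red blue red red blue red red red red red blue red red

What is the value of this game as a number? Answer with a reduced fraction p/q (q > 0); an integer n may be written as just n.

Build G(s[:k]) for k = 1..15, string s = blue red red blue red red blue red red red red red blue red red.
step 1: add blue to get b; options L={ 0 } R={ ∅ } -> 1
step 2: add red to get br; options L={ 0 } R={ 1 } -> 1/2
step 3: add red to get brr; options L={ 0 } R={ 1/2; 1 } -> 1/4
step 4: add blue to get brrb; options L={ 0; 1/4 } R={ 1/2; 1 } -> 3/8
step 5: add red to get brrbr; options L={ 0; 1/4 } R={ 3/8; 1/2; 1 } -> 5/16
step 6: add red to get brrbrr; options L={ 0; 1/4 } R={ 5/16; 3/8; 1/2; 1 } -> 9/32
step 7: add blue to get brrbrrb; options L={ 0; 1/4; 9/32 } R={ 5/16; 3/8; 1/2; 1 } -> 19/64
step 8: add red to get brrbrrbr; options L={ 0; 1/4; 9/32 } R={ 19/64; 5/16; 3/8; 1/2; 1 } -> 37/128
step 9: add red to get brrbrrbrr; options L={ 0; 1/4; 9/32 } R={ 37/128; 19/64; 5/16; 3/8; 1/2; 1 } -> 73/256
step 10: add red to get brrbrrbrrr; options L={ 0; 1/4; 9/32 } R={ 73/256; 37/128; 19/64; 5/16; 3/8; 1/2; 1 } -> 145/512
step 11: add red to get brrbrrbrrrr; options L={ 0; 1/4; 9/32 } R={ 145/512; 73/256; 37/128; 19/64; 5/16; 3/8; 1/2; 1 } -> 289/1024
step 12: add red to get brrbrrbrrrrr; options L={ 0; 1/4; 9/32 } R={ 289/1024; 145/512; 73/256; 37/128; 19/64; 5/16; 3/8; 1/2; 1 } -> 577/2048
step 13: add blue to get brrbrrbrrrrrb; options L={ 0; 1/4; 9/32; 577/2048 } R={ 289/1024; 145/512; 73/256; 37/128; 19/64; 5/16; 3/8; 1/2; 1 } -> 1155/4096
step 14: add red to get brrbrrbrrrrrbr; options L={ 0; 1/4; 9/32; 577/2048 } R={ 1155/4096; 289/1024; 145/512; 73/256; 37/128; 19/64; 5/16; 3/8; 1/2; 1 } -> 2309/8192
step 15: add red to get brrbrrbrrrrrbrr; options L={ 0; 1/4; 9/32; 577/2048 } R={ 2309/8192; 1155/4096; 289/1024; 145/512; 73/256; 37/128; 19/64; 5/16; 3/8; 1/2; 1 } -> 4617/16384

4617/16384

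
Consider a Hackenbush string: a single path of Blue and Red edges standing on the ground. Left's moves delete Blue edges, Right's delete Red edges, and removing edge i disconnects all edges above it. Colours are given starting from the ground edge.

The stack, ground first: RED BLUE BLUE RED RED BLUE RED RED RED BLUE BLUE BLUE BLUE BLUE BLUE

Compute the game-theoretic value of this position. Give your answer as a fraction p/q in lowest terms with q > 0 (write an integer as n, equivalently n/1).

-7041/16384

R: Left {  }, Right { 0 } gives simplest -1
RB: Left { -1 }, Right { 0 } gives simplest -1/2
RBB: Left { -1, -1/2 }, Right { 0 } gives simplest -1/4
RBBR: Left { -1, -1/2 }, Right { -1/4, 0 } gives simplest -3/8
RBBRR: Left { -1, -1/2 }, Right { -3/8, -1/4, 0 } gives simplest -7/16
RBBRRB: Left { -1, -1/2, -7/16 }, Right { -3/8, -1/4, 0 } gives simplest -13/32
RBBRRBR: Left { -1, -1/2, -7/16 }, Right { -13/32, -3/8, -1/4, 0 } gives simplest -27/64
RBBRRBRR: Left { -1, -1/2, -7/16 }, Right { -27/64, -13/32, -3/8, -1/4, 0 } gives simplest -55/128
RBBRRBRRR: Left { -1, -1/2, -7/16 }, Right { -55/128, -27/64, -13/32, -3/8, -1/4, 0 } gives simplest -111/256
RBBRRBRRRB: Left { -1, -1/2, -7/16, -111/256 }, Right { -55/128, -27/64, -13/32, -3/8, -1/4, 0 } gives simplest -221/512
RBBRRBRRRBB: Left { -1, -1/2, -7/16, -111/256, -221/512 }, Right { -55/128, -27/64, -13/32, -3/8, -1/4, 0 } gives simplest -441/1024
RBBRRBRRRBBB: Left { -1, -1/2, -7/16, -111/256, -221/512, -441/1024 }, Right { -55/128, -27/64, -13/32, -3/8, -1/4, 0 } gives simplest -881/2048
RBBRRBRRRBBBB: Left { -1, -1/2, -7/16, -111/256, -221/512, -441/1024, -881/2048 }, Right { -55/128, -27/64, -13/32, -3/8, -1/4, 0 } gives simplest -1761/4096
RBBRRBRRRBBBBB: Left { -1, -1/2, -7/16, -111/256, -221/512, -441/1024, -881/2048, -1761/4096 }, Right { -55/128, -27/64, -13/32, -3/8, -1/4, 0 } gives simplest -3521/8192
RBBRRBRRRBBBBBB: Left { -1, -1/2, -7/16, -111/256, -221/512, -441/1024, -881/2048, -1761/4096, -3521/8192 }, Right { -55/128, -27/64, -13/32, -3/8, -1/4, 0 } gives simplest -7041/16384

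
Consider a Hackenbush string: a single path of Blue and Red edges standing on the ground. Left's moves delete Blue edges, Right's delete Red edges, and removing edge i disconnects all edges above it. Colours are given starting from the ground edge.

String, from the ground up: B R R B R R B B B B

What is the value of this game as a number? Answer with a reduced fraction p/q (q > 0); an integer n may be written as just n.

159/512

Recurse on prefixes of the 10-edge string B R R B R R B B B B:
G(B) = { 0 | (no moves) } → 1
G(BR) = { 0 | 1 } → 1/2
G(BRR) = { 0 | 1/2,1 } → 1/4
G(BRRB) = { 0,1/4 | 1/2,1 } → 3/8
G(BRRBR) = { 0,1/4 | 3/8,1/2,1 } → 5/16
G(BRRBRR) = { 0,1/4 | 5/16,3/8,1/2,1 } → 9/32
G(BRRBRRB) = { 0,1/4,9/32 | 5/16,3/8,1/2,1 } → 19/64
G(BRRBRRBB) = { 0,1/4,9/32,19/64 | 5/16,3/8,1/2,1 } → 39/128
G(BRRBRRBBB) = { 0,1/4,9/32,19/64,39/128 | 5/16,3/8,1/2,1 } → 79/256
G(BRRBRRBBBB) = { 0,1/4,9/32,19/64,39/128,79/256 | 5/16,3/8,1/2,1 } → 159/512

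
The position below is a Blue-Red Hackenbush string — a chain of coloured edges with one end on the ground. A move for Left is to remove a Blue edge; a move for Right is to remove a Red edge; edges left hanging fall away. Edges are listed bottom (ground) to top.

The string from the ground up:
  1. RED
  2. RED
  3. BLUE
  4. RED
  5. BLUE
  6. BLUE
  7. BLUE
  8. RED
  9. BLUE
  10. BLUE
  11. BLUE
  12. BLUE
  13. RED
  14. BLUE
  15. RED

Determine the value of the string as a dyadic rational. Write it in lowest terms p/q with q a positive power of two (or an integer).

-12555/8192

Recurse on prefixes of the 15-edge string RED RED BLUE RED BLUE BLUE BLUE RED BLUE BLUE BLUE BLUE RED BLUE RED:
step 1: add RED to get R; options L={ — } R={ 0 } ⇒ -1
step 2: add RED to get RR; options L={ — } R={ -1, 0 } ⇒ -2
step 3: add BLUE to get RRB; options L={ -2 } R={ -1, 0 } ⇒ -3/2
step 4: add RED to get RRBR; options L={ -2 } R={ -3/2, -1, 0 } ⇒ -7/4
step 5: add BLUE to get RRBRB; options L={ -2, -7/4 } R={ -3/2, -1, 0 } ⇒ -13/8
step 6: add BLUE to get RRBRBB; options L={ -2, -7/4, -13/8 } R={ -3/2, -1, 0 } ⇒ -25/16
step 7: add BLUE to get RRBRBBB; options L={ -2, -7/4, -13/8, -25/16 } R={ -3/2, -1, 0 } ⇒ -49/32
step 8: add RED to get RRBRBBBR; options L={ -2, -7/4, -13/8, -25/16 } R={ -49/32, -3/2, -1, 0 } ⇒ -99/64
step 9: add BLUE to get RRBRBBBRB; options L={ -2, -7/4, -13/8, -25/16, -99/64 } R={ -49/32, -3/2, -1, 0 } ⇒ -197/128
step 10: add BLUE to get RRBRBBBRBB; options L={ -2, -7/4, -13/8, -25/16, -99/64, -197/128 } R={ -49/32, -3/2, -1, 0 } ⇒ -393/256
step 11: add BLUE to get RRBRBBBRBBB; options L={ -2, -7/4, -13/8, -25/16, -99/64, -197/128, -393/256 } R={ -49/32, -3/2, -1, 0 } ⇒ -785/512
step 12: add BLUE to get RRBRBBBRBBBB; options L={ -2, -7/4, -13/8, -25/16, -99/64, -197/128, -393/256, -785/512 } R={ -49/32, -3/2, -1, 0 } ⇒ -1569/1024
step 13: add RED to get RRBRBBBRBBBBR; options L={ -2, -7/4, -13/8, -25/16, -99/64, -197/128, -393/256, -785/512 } R={ -1569/1024, -49/32, -3/2, -1, 0 } ⇒ -3139/2048
step 14: add BLUE to get RRBRBBBRBBBBRB; options L={ -2, -7/4, -13/8, -25/16, -99/64, -197/128, -393/256, -785/512, -3139/2048 } R={ -1569/1024, -49/32, -3/2, -1, 0 } ⇒ -6277/4096
step 15: add RED to get RRBRBBBRBBBBRBR; options L={ -2, -7/4, -13/8, -25/16, -99/64, -197/128, -393/256, -785/512, -3139/2048 } R={ -6277/4096, -1569/1024, -49/32, -3/2, -1, 0 } ⇒ -12555/8192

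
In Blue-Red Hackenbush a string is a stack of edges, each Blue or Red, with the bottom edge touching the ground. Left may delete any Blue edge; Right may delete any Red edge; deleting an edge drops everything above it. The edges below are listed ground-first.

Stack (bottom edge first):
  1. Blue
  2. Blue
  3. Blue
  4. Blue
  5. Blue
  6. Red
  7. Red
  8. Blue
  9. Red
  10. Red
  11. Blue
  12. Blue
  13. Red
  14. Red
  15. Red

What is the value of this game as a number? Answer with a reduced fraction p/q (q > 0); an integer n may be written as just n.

B: Left { 0 }, Right { (no moves) } so simplest 1
BB: Left { 0,1 }, Right { (no moves) } so simplest 2
BBB: Left { 0,1,2 }, Right { (no moves) } so simplest 3
BBBB: Left { 0,1,2,3 }, Right { (no moves) } so simplest 4
BBBBB: Left { 0,1,2,3,4 }, Right { (no moves) } so simplest 5
BBBBBR: Left { 0,1,2,3,4 }, Right { 5 } so simplest 9/2
BBBBBRR: Left { 0,1,2,3,4 }, Right { 9/2,5 } so simplest 17/4
BBBBBRRB: Left { 0,1,2,3,4,17/4 }, Right { 9/2,5 } so simplest 35/8
BBBBBRRBR: Left { 0,1,2,3,4,17/4 }, Right { 35/8,9/2,5 } so simplest 69/16
BBBBBRRBRR: Left { 0,1,2,3,4,17/4 }, Right { 69/16,35/8,9/2,5 } so simplest 137/32
BBBBBRRBRRB: Left { 0,1,2,3,4,17/4,137/32 }, Right { 69/16,35/8,9/2,5 } so simplest 275/64
BBBBBRRBRRBB: Left { 0,1,2,3,4,17/4,137/32,275/64 }, Right { 69/16,35/8,9/2,5 } so simplest 551/128
BBBBBRRBRRBBR: Left { 0,1,2,3,4,17/4,137/32,275/64 }, Right { 551/128,69/16,35/8,9/2,5 } so simplest 1101/256
BBBBBRRBRRBBRR: Left { 0,1,2,3,4,17/4,137/32,275/64 }, Right { 1101/256,551/128,69/16,35/8,9/2,5 } so simplest 2201/512
BBBBBRRBRRBBRRR: Left { 0,1,2,3,4,17/4,137/32,275/64 }, Right { 2201/512,1101/256,551/128,69/16,35/8,9/2,5 } so simplest 4401/1024

4401/1024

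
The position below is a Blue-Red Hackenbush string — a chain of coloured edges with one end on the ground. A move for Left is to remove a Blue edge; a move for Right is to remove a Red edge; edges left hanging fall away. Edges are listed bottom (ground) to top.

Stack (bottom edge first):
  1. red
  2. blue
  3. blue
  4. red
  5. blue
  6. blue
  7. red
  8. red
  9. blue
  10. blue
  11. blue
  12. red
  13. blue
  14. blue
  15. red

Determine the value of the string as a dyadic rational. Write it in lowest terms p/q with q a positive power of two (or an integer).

-4883/16384

Build G(s[:k]) for k = 1..15, string s = red blue blue red blue blue red red blue blue blue red blue blue red.
r: Left { · }, Right { 0 } = simplest -1
rb: Left { -1 }, Right { 0 } = simplest -1/2
rbb: Left { -1 -1/2 }, Right { 0 } = simplest -1/4
rbbr: Left { -1 -1/2 }, Right { -1/4 0 } = simplest -3/8
rbbrb: Left { -1 -1/2 -3/8 }, Right { -1/4 0 } = simplest -5/16
rbbrbb: Left { -1 -1/2 -3/8 -5/16 }, Right { -1/4 0 } = simplest -9/32
rbbrbbr: Left { -1 -1/2 -3/8 -5/16 }, Right { -9/32 -1/4 0 } = simplest -19/64
rbbrbbrr: Left { -1 -1/2 -3/8 -5/16 }, Right { -19/64 -9/32 -1/4 0 } = simplest -39/128
rbbrbbrrb: Left { -1 -1/2 -3/8 -5/16 -39/128 }, Right { -19/64 -9/32 -1/4 0 } = simplest -77/256
rbbrbbrrbb: Left { -1 -1/2 -3/8 -5/16 -39/128 -77/256 }, Right { -19/64 -9/32 -1/4 0 } = simplest -153/512
rbbrbbrrbbb: Left { -1 -1/2 -3/8 -5/16 -39/128 -77/256 -153/512 }, Right { -19/64 -9/32 -1/4 0 } = simplest -305/1024
rbbrbbrrbbbr: Left { -1 -1/2 -3/8 -5/16 -39/128 -77/256 -153/512 }, Right { -305/1024 -19/64 -9/32 -1/4 0 } = simplest -611/2048
rbbrbbrrbbbrb: Left { -1 -1/2 -3/8 -5/16 -39/128 -77/256 -153/512 -611/2048 }, Right { -305/1024 -19/64 -9/32 -1/4 0 } = simplest -1221/4096
rbbrbbrrbbbrbb: Left { -1 -1/2 -3/8 -5/16 -39/128 -77/256 -153/512 -611/2048 -1221/4096 }, Right { -305/1024 -19/64 -9/32 -1/4 0 } = simplest -2441/8192
rbbrbbrrbbbrbbr: Left { -1 -1/2 -3/8 -5/16 -39/128 -77/256 -153/512 -611/2048 -1221/4096 }, Right { -2441/8192 -305/1024 -19/64 -9/32 -1/4 0 } = simplest -4883/16384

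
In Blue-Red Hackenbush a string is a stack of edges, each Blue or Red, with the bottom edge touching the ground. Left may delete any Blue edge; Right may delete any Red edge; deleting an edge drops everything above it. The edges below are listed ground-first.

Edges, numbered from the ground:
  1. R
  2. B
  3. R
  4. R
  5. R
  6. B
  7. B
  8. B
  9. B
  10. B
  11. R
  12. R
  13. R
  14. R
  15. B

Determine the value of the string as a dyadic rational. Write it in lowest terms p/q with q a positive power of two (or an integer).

-14397/16384

step 1: add R to get R; options L={ ∅ } R={ 0 } so -1
step 2: add B to get RB; options L={ -1 } R={ 0 } so -1/2
step 3: add R to get RBR; options L={ -1 } R={ -1/2 0 } so -3/4
step 4: add R to get RBRR; options L={ -1 } R={ -3/4 -1/2 0 } so -7/8
step 5: add R to get RBRRR; options L={ -1 } R={ -7/8 -3/4 -1/2 0 } so -15/16
step 6: add B to get RBRRRB; options L={ -1 -15/16 } R={ -7/8 -3/4 -1/2 0 } so -29/32
step 7: add B to get RBRRRBB; options L={ -1 -15/16 -29/32 } R={ -7/8 -3/4 -1/2 0 } so -57/64
step 8: add B to get RBRRRBBB; options L={ -1 -15/16 -29/32 -57/64 } R={ -7/8 -3/4 -1/2 0 } so -113/128
step 9: add B to get RBRRRBBBB; options L={ -1 -15/16 -29/32 -57/64 -113/128 } R={ -7/8 -3/4 -1/2 0 } so -225/256
step 10: add B to get RBRRRBBBBB; options L={ -1 -15/16 -29/32 -57/64 -113/128 -225/256 } R={ -7/8 -3/4 -1/2 0 } so -449/512
step 11: add R to get RBRRRBBBBBR; options L={ -1 -15/16 -29/32 -57/64 -113/128 -225/256 } R={ -449/512 -7/8 -3/4 -1/2 0 } so -899/1024
step 12: add R to get RBRRRBBBBBRR; options L={ -1 -15/16 -29/32 -57/64 -113/128 -225/256 } R={ -899/1024 -449/512 -7/8 -3/4 -1/2 0 } so -1799/2048
step 13: add R to get RBRRRBBBBBRRR; options L={ -1 -15/16 -29/32 -57/64 -113/128 -225/256 } R={ -1799/2048 -899/1024 -449/512 -7/8 -3/4 -1/2 0 } so -3599/4096
step 14: add R to get RBRRRBBBBBRRRR; options L={ -1 -15/16 -29/32 -57/64 -113/128 -225/256 } R={ -3599/4096 -1799/2048 -899/1024 -449/512 -7/8 -3/4 -1/2 0 } so -7199/8192
step 15: add B to get RBRRRBBBBBRRRRB; options L={ -1 -15/16 -29/32 -57/64 -113/128 -225/256 -7199/8192 } R={ -3599/4096 -1799/2048 -899/1024 -449/512 -7/8 -3/4 -1/2 0 } so -14397/16384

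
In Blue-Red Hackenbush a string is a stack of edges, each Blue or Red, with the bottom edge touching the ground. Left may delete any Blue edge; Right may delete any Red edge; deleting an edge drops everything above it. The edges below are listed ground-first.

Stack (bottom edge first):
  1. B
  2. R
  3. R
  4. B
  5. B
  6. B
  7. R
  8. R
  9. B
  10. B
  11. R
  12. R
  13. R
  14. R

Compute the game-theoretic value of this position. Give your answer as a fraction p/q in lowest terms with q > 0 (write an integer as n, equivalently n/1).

3681/8192

Prefix values for B R R B B B R R B B R R R R via {L|R} + simplicity:
B: Left { 0 }, Right { · } → simplest 1
BR: Left { 0 }, Right { 1 } → simplest 1/2
BRR: Left { 0 }, Right { 1/2, 1 } → simplest 1/4
BRRB: Left { 0, 1/4 }, Right { 1/2, 1 } → simplest 3/8
BRRBB: Left { 0, 1/4, 3/8 }, Right { 1/2, 1 } → simplest 7/16
BRRBBB: Left { 0, 1/4, 3/8, 7/16 }, Right { 1/2, 1 } → simplest 15/32
BRRBBBR: Left { 0, 1/4, 3/8, 7/16 }, Right { 15/32, 1/2, 1 } → simplest 29/64
BRRBBBRR: Left { 0, 1/4, 3/8, 7/16 }, Right { 29/64, 15/32, 1/2, 1 } → simplest 57/128
BRRBBBRRB: Left { 0, 1/4, 3/8, 7/16, 57/128 }, Right { 29/64, 15/32, 1/2, 1 } → simplest 115/256
BRRBBBRRBB: Left { 0, 1/4, 3/8, 7/16, 57/128, 115/256 }, Right { 29/64, 15/32, 1/2, 1 } → simplest 231/512
BRRBBBRRBBR: Left { 0, 1/4, 3/8, 7/16, 57/128, 115/256 }, Right { 231/512, 29/64, 15/32, 1/2, 1 } → simplest 461/1024
BRRBBBRRBBRR: Left { 0, 1/4, 3/8, 7/16, 57/128, 115/256 }, Right { 461/1024, 231/512, 29/64, 15/32, 1/2, 1 } → simplest 921/2048
BRRBBBRRBBRRR: Left { 0, 1/4, 3/8, 7/16, 57/128, 115/256 }, Right { 921/2048, 461/1024, 231/512, 29/64, 15/32, 1/2, 1 } → simplest 1841/4096
BRRBBBRRBBRRRR: Left { 0, 1/4, 3/8, 7/16, 57/128, 115/256 }, Right { 1841/4096, 921/2048, 461/1024, 231/512, 29/64, 15/32, 1/2, 1 } → simplest 3681/8192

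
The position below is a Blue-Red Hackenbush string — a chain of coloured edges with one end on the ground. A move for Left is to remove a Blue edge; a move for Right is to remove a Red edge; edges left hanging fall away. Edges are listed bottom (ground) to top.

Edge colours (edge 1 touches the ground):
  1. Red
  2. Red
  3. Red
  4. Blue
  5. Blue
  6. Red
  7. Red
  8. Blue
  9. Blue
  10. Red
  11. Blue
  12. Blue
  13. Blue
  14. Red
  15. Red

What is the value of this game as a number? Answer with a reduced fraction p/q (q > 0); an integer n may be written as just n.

step 1: add Red to get R; options L={ (no moves) } R={ 0 } => -1
step 2: add Red to get RR; options L={ (no moves) } R={ -1, 0 } => -2
step 3: add Red to get RRR; options L={ (no moves) } R={ -2, -1, 0 } => -3
step 4: add Blue to get RRRB; options L={ -3 } R={ -2, -1, 0 } => -5/2
step 5: add Blue to get RRRBB; options L={ -3, -5/2 } R={ -2, -1, 0 } => -9/4
step 6: add Red to get RRRBBR; options L={ -3, -5/2 } R={ -9/4, -2, -1, 0 } => -19/8
step 7: add Red to get RRRBBRR; options L={ -3, -5/2 } R={ -19/8, -9/4, -2, -1, 0 } => -39/16
step 8: add Blue to get RRRBBRRB; options L={ -3, -5/2, -39/16 } R={ -19/8, -9/4, -2, -1, 0 } => -77/32
step 9: add Blue to get RRRBBRRBB; options L={ -3, -5/2, -39/16, -77/32 } R={ -19/8, -9/4, -2, -1, 0 } => -153/64
step 10: add Red to get RRRBBRRBBR; options L={ -3, -5/2, -39/16, -77/32 } R={ -153/64, -19/8, -9/4, -2, -1, 0 } => -307/128
step 11: add Blue to get RRRBBRRBBRB; options L={ -3, -5/2, -39/16, -77/32, -307/128 } R={ -153/64, -19/8, -9/4, -2, -1, 0 } => -613/256
step 12: add Blue to get RRRBBRRBBRBB; options L={ -3, -5/2, -39/16, -77/32, -307/128, -613/256 } R={ -153/64, -19/8, -9/4, -2, -1, 0 } => -1225/512
step 13: add Blue to get RRRBBRRBBRBBB; options L={ -3, -5/2, -39/16, -77/32, -307/128, -613/256, -1225/512 } R={ -153/64, -19/8, -9/4, -2, -1, 0 } => -2449/1024
step 14: add Red to get RRRBBRRBBRBBBR; options L={ -3, -5/2, -39/16, -77/32, -307/128, -613/256, -1225/512 } R={ -2449/1024, -153/64, -19/8, -9/4, -2, -1, 0 } => -4899/2048
step 15: add Red to get RRRBBRRBBRBBBRR; options L={ -3, -5/2, -39/16, -77/32, -307/128, -613/256, -1225/512 } R={ -4899/2048, -2449/1024, -153/64, -19/8, -9/4, -2, -1, 0 } => -9799/4096

-9799/4096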